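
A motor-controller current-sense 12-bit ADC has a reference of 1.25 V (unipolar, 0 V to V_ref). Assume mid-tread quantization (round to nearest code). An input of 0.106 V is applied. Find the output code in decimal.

LSB = 1.25 V / 4096 = 305.18 µV.
(V_in − V_low)/LSB = (0.106 − 0) / 0.000305176 = 347.341.
round(347.341) = 347.

code 347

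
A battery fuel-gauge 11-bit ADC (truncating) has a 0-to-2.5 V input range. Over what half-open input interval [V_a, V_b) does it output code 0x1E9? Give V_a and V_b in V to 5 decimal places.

LSB = 2.5/2^11 = 1.221 mV.
Code 0x1E9 = 489 decimal.
V_a = V_low + 489·LSB = 0.596924 V; V_b = V_low + 490·LSB = 0.598145 V.

[0.59692 V, 0.59814 V)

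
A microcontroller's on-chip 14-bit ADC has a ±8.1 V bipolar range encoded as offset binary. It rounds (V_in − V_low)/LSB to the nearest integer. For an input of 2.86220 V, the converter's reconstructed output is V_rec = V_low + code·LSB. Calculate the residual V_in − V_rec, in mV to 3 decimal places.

Step size: 16.2 V ÷ 2^14 = 0.989 mV.
Scaled input = 11086.7089 LSBs, so code = 11087.
V_rec = (−8.1) + 11087·0.00098877 = 2.8624878 V.
Error = 2.86220 − 2.8624878 = -0.000287793 V = -0.288 mV.

-0.288 mV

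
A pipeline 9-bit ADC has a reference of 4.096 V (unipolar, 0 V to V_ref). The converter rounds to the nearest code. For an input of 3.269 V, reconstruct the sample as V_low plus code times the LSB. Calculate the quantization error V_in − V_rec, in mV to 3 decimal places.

One LSB is 4.096 V / 512 = 8.000 mV.
(3.269 − 0)/0.008 = 408.6250; round gives code 409.
Code 409 maps back to 0 + 409×0.008 V = 3.272 V.
V_in − V_rec = -0.003 V = -3.000 mV.

-3.000 mV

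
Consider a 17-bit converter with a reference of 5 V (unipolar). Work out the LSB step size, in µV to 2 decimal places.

38.15 µV

Full-scale span = 5 V.
LSB = 5 / 2^17 = 5 / 131072 = 3.8147e-05 V = 38.15 µV.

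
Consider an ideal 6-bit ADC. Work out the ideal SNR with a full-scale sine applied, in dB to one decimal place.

SNR ≈ 6.02·N + 1.76 dB = 6.02·6 + 1.76 = 37.88 dB.

37.9 dB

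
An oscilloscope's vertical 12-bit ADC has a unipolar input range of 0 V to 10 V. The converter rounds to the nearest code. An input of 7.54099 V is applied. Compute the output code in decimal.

code 3089

With 4096 levels over 10 V, one step is 2.441 mV.
(7.54099 − 0) / 0.00244141 = 3088.790 LSBs.
So the output code is 3089.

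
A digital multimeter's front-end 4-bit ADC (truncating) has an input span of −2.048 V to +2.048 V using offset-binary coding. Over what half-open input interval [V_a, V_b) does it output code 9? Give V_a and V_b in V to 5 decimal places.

[0.25600 V, 0.51200 V)

LSB = 4.096/2^4 = 256.000 mV.
V_a = V_low + 9·LSB = 0.256 V; V_b = V_low + 10·LSB = 0.512 V.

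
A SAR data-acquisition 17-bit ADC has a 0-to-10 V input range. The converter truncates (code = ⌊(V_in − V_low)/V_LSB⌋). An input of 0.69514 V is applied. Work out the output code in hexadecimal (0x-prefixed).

LSB = 10 V / 131072 = 76.29 µV.
(V_in − V_low)/LSB = (0.69514 − 0) / 7.62939e-05 = 9111.339.
Floor → code 9111.
In hexadecimal (0x-prefixed): 0x2397.

code 0x2397 (decimal 9111)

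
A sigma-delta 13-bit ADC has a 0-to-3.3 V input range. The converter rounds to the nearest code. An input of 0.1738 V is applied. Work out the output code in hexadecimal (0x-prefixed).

code 0x1AF (decimal 431)

With 8192 levels over 3.3 V, one step is 402.83 µV.
(0.1738 − 0) / 0.000402832 = 431.445 LSBs.
Round → code 431.
In hexadecimal (0x-prefixed): 0x1AF.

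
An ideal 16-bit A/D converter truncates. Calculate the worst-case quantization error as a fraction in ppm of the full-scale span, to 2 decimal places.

Truncating → worst-case error = 1 LSB = V_FS/2^16, so 1e+06/65536 = 15.2588 ppm of full scale.

15.26 ppm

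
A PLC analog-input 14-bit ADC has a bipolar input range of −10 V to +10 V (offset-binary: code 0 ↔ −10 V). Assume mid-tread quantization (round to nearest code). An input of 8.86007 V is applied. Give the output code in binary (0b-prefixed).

code 0b11110001011010 (decimal 15450)

LSB = 20 V / 16384 = 1.221 mV.
(V_in − V_low)/LSB = (8.86007 − (−10)) / 0.0012207 = 15450.169.
So the output code is 15450.
In binary (0b-prefixed): 0b11110001011010.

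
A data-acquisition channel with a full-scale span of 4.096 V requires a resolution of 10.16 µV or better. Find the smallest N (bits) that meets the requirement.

Number of steps required ≥ 4.096 V / 10.16 µV = 403149.61.
Need 2^N ≥ 403149.61; 2^18 = 262144, 2^19 = 524288.
Minimum N = 19.

19 bits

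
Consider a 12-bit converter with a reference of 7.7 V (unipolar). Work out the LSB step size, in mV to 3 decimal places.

1.880 mV

Full-scale span = 7.7 V.
LSB = 7.7 / 2^12 = 7.7 / 4096 = 0.00187988 V = 1.880 mV.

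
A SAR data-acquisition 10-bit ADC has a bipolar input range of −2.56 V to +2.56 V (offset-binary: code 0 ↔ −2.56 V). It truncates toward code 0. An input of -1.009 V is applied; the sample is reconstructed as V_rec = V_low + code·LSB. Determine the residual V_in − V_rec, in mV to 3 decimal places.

Step size: 5.12 V ÷ 2^10 = 5.000 mV.
(-1.009 − (−2.56))/0.005 = 310.2000; ⌊·⌋ gives code 310.
V_rec = (−2.56) + 310·0.005 = -1.01 V.
V_in − V_rec = 0.001 V = 1.000 mV.

1.000 mV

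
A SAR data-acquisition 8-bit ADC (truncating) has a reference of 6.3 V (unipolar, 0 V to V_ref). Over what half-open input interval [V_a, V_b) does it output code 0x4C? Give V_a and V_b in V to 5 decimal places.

LSB = 6.3/2^8 = 24.609 mV.
Code 0x4C = 76 decimal.
V_a = V_low + 76·LSB = 1.87031 V; V_b = V_low + 77·LSB = 1.89492 V.

[1.87031 V, 1.89492 V)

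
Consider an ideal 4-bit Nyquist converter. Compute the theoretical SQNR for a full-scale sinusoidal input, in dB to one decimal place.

SNR ≈ 6.02·N + 1.76 dB = 6.02·4 + 1.76 = 25.84 dB.

25.8 dB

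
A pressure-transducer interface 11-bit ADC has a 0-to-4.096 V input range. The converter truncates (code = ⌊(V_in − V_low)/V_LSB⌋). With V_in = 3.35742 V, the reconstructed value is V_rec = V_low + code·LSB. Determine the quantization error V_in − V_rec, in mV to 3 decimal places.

Step size: 4.096 V ÷ 2^11 = 2.000 mV.
(V_in − V_low)/LSB = (3.35742 − 0)/0.002 = 1678.7100 → code 1678 (floor).
V_rec = 0 + 1678·0.002 = 3.356 V.
Difference: 0.00142 V → 1.420 mV.

1.420 mV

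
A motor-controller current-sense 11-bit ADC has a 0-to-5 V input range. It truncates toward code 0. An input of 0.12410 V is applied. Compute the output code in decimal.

Full-scale span = 5 V; LSB = 5/2^11 = 2.441 mV.
(V_in − V_low)/LSB = (0.12410 − 0) / 0.00244141 = 50.831.
Floor → code 50.

code 50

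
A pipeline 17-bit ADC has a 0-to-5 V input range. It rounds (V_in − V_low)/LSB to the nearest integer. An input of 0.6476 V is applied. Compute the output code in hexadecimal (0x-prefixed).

code 0x4250 (decimal 16976)

LSB = 5 V / 131072 = 38.15 µV.
(V_in − V_low)/LSB = (0.6476 − 0) / 3.8147e-05 = 16976.445.
Round → code 16976.
In hexadecimal (0x-prefixed): 0x4250.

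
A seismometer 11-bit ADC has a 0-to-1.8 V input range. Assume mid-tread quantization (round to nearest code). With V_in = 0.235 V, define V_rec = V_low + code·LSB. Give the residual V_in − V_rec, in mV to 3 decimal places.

0.332 mV

Step size: 1.8 V ÷ 2^11 = 0.879 mV.
(V_in − V_low)/LSB = (0.235 − 0)/0.000878906 = 267.3778 → code 267 (round).
Reconstructed: 0.23466797 V.
V_in − V_rec = 0.000332031 V = 0.332 mV.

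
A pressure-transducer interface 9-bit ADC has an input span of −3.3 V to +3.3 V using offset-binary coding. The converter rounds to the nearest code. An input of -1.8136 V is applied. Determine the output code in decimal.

With 512 levels over 6.6 V, one step is 12.891 mV.
Input sits at 115.309 steps above V_low.
So the output code is 115.

code 115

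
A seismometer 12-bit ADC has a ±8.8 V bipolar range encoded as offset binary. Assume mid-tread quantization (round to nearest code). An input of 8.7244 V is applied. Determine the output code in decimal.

Full-scale span = 17.6 V; LSB = 17.6/2^12 = 4.297 mV.
(V_in − V_low)/LSB = (8.7244 − (−8.8)) / 0.00429688 = 4078.406.
Round → code 4078.

code 4078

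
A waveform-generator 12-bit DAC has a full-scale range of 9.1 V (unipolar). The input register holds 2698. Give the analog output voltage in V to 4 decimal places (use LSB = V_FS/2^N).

LSB = 9.1 V / 2^12 = 2.222 mV.
V_out = 0 + 2698 × 0.00222168 V = 5.99409 V.

5.9941 V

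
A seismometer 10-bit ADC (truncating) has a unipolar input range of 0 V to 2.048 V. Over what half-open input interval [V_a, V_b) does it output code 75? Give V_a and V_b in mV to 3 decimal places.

[150.000 mV, 152.000 mV)

LSB = 2.048/2^10 = 2.000 mV.
V_a = V_low + 75·LSB = 0.15 V; V_b = V_low + 76·LSB = 0.152 V.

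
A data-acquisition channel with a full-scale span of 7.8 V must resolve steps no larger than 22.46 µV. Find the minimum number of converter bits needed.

Number of steps required ≥ 7.8 V / 22.46 µV = 347284.06.
Need 2^N ≥ 347284.06; 2^18 = 262144, 2^19 = 524288.
Minimum N = 19.

19 bits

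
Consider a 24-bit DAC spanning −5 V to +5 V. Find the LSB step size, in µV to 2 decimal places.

Full-scale span = 10 V.
LSB = 10 / 2^24 = 10 / 16777216 = 5.96046e-07 V = 0.60 µV.

0.60 µV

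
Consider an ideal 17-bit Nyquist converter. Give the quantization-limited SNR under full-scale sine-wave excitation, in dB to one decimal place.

SNR ≈ 6.02·N + 1.76 dB = 6.02·17 + 1.76 = 104.10 dB.

104.1 dB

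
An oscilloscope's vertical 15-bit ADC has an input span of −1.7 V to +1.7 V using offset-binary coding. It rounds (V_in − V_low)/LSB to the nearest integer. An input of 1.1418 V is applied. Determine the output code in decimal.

LSB = 3.4 V / 32768 = 103.76 µV.
Input sits at 27388.265 steps above V_low.
round(27388.265) = 27388.

code 27388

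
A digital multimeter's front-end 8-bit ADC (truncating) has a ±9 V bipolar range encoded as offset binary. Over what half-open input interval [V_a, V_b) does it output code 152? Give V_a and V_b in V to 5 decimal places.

[1.68750 V, 1.75781 V)

LSB = 18/2^8 = 70.312 mV.
V_a = V_low + 152·LSB = 1.6875 V; V_b = V_low + 153·LSB = 1.75781 V.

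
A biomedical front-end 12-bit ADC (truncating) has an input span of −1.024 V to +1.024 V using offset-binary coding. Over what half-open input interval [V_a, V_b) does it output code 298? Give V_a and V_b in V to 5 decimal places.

LSB = 2.048/2^12 = 0.500 mV.
V_a = V_low + 298·LSB = -0.875 V; V_b = V_low + 299·LSB = -0.8745 V.

[-0.87500 V, -0.87450 V)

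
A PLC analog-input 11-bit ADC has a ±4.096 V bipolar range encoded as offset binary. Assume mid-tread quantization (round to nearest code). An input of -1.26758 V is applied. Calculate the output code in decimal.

code 707

With 2048 levels over 8.192 V, one step is 4.000 mV.
(V_in − V_low)/LSB = (-1.26758 − (−4.096)) / 0.004 = 707.105.
So the output code is 707.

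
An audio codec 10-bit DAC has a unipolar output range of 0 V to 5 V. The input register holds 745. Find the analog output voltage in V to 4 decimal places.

3.6377 V

LSB = 5 V / 2^10 = 4.883 mV.
V_out = 0 + 745 × 0.00488281 V = 3.6377 V.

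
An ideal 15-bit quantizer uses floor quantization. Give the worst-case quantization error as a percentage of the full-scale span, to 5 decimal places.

Truncating → worst-case error = 1 LSB = V_FS/2^15, so 100/32768 = 0.00305176 % of full scale.

0.00305 %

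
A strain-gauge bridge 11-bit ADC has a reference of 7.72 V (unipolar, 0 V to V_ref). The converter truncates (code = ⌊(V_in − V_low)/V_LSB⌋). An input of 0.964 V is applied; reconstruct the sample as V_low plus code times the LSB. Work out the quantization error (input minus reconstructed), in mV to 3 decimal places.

2.770 mV

LSB = 7.72/2^11 = 3.770 mV.
(0.964 − 0)/0.00376953 = 255.7347; ⌊·⌋ gives code 255.
Code 255 maps back to 0 + 255×0.00376953 V = 0.96123047 V.
Difference: 0.00276953 V → 2.770 mV.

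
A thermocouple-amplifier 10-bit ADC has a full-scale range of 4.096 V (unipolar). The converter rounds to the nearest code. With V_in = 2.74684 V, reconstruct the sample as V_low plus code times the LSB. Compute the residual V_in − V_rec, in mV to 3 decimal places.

-1.160 mV

One LSB is 4.096 V / 1024 = 4.000 mV.
Scaled input = 686.7100 LSBs, so code = 687.
Reconstructed: 2.748 V.
Error = 2.74684 − 2.748 = -0.00116 V = -1.160 mV.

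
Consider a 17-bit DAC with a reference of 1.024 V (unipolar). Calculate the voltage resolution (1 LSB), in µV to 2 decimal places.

7.81 µV

Full-scale span = 1.024 V.
LSB = 1.024 / 2^17 = 1.024 / 131072 = 7.8125e-06 V = 7.81 µV.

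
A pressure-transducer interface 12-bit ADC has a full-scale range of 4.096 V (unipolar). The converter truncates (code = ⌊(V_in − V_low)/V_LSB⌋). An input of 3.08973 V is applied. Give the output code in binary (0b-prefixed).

Full-scale span = 4.096 V; LSB = 4.096/2^12 = 1.000 mV.
(3.08973 − 0) / 0.001 = 3089.730 LSBs.
Floor → code 3089.
In binary (0b-prefixed): 0b110000010001.

code 0b110000010001 (decimal 3089)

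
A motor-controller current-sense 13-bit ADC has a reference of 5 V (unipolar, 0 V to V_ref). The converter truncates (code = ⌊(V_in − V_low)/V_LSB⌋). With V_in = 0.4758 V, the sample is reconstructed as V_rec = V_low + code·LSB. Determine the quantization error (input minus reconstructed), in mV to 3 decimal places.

Step size: 5 V ÷ 2^13 = 0.610 mV.
Scaled input = 779.5507 LSBs, so code = 779.
Reconstructed: 0.47546387 V.
Error = 0.4758 − 0.47546387 = 0.000336133 V = 0.336 mV.

0.336 mV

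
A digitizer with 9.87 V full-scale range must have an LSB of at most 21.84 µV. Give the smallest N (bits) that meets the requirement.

19 bits

Number of steps required ≥ 9.87 V / 21.84 µV = 451923.08.
Need 2^N ≥ 451923.08; 2^18 = 262144, 2^19 = 524288.
Minimum N = 19.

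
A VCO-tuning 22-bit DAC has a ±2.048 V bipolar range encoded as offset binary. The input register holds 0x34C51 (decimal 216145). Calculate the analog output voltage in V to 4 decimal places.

LSB = 4.096 V / 2^22 = 0.98 µV.
Code 0x34C51 = 216145 decimal.
V_out = (−2.048) + 216145 × 9.76563e-07 V = -1.83692 V.

-1.8369 V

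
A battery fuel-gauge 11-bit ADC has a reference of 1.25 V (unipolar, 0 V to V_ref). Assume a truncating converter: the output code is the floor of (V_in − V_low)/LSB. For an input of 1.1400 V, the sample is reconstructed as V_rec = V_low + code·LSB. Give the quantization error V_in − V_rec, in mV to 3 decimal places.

0.474 mV

LSB = 1.25/2^11 = 0.610 mV.
(1.1400 − 0)/0.000610352 = 1867.7760; ⌊·⌋ gives code 1867.
Reconstructed: 1.1395264 V.
V_in − V_rec = 0.000473633 V = 0.474 mV.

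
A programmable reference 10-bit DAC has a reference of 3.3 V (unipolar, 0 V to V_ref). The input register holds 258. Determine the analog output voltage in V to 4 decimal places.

0.8314 V

LSB = 3.3 V / 2^10 = 3.223 mV.
V_out = 0 + 258 × 0.00322266 V = 0.831445 V.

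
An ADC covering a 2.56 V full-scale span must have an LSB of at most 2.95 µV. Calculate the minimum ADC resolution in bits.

20 bits

Number of steps required ≥ 2.56 V / 2.95 µV = 867796.61.
Need 2^N ≥ 867796.61; 2^19 = 524288, 2^20 = 1048576.
Minimum N = 20.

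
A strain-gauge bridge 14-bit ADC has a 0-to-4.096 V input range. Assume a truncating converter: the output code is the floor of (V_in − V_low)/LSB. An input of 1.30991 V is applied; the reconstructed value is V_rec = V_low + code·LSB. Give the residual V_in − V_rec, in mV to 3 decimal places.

One LSB is 4.096 V / 16384 = 250.00 µV.
(V_in − V_low)/LSB = (1.30991 − 0)/0.00025 = 5239.6400 → code 5239 (floor).
Reconstructed: 1.30975 V.
V_in − V_rec = 0.00016 V = 0.160 mV.

0.160 mV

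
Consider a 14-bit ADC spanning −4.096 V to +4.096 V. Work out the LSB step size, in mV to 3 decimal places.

0.500 mV

Full-scale span = 8.192 V.
LSB = 8.192 / 2^14 = 8.192 / 16384 = 0.0005 V = 0.500 mV.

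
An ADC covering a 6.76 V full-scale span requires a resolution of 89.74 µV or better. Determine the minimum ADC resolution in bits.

17 bits

Number of steps required ≥ 6.76 V / 89.74 µV = 75328.73.
Need 2^N ≥ 75328.73; 2^16 = 65536, 2^17 = 131072.
Minimum N = 17.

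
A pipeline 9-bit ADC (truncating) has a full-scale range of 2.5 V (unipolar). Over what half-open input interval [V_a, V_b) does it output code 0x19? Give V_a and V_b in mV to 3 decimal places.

[122.070 mV, 126.953 mV)

LSB = 2.5/2^9 = 4.883 mV.
Code 0x19 = 25 decimal.
V_a = V_low + 25·LSB = 0.12207 V; V_b = V_low + 26·LSB = 0.126953 V.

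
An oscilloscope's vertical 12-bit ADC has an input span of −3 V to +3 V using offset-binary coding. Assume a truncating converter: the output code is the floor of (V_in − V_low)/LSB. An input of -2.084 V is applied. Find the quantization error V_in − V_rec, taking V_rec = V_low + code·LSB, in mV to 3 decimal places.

Step size: 6 V ÷ 2^12 = 1.465 mV.
(-2.084 − (−3))/0.00146484 = 625.3227; ⌊·⌋ gives code 625.
Code 625 maps back to (−3) + 625×0.00146484 V = -2.0844727 V.
Difference: 0.000472656 V → 0.473 mV.

0.473 mV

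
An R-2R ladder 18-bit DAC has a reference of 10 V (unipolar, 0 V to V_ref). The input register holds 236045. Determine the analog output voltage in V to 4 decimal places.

9.0044 V

LSB = 10 V / 2^18 = 38.15 µV.
V_out = 0 + 236045 × 3.8147e-05 V = 9.0044 V.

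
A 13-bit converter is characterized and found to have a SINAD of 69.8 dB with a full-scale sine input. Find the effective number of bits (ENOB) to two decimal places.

ENOB = (SINAD − 1.76) / 6.02 = (69.8 − 1.76)/6.02 = 11.302.

11.30 bits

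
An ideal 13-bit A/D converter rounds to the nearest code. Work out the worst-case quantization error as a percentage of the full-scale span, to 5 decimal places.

0.00610 %

Rounding → worst-case error = ½ LSB = V_FS/2^14, so 100/16384 = 0.00610352 % of full scale.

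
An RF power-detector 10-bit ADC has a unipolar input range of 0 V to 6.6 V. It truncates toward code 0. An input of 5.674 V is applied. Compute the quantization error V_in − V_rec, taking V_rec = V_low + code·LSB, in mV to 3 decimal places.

Step size: 6.6 V ÷ 2^10 = 6.445 mV.
Scaled input = 880.3297 LSBs, so code = 880.
Reconstructed: 5.671875 V.
V_in − V_rec = 0.002125 V = 2.125 mV.

2.125 mV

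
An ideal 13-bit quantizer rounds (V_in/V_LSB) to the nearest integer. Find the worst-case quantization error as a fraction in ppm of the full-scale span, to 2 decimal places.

61.04 ppm

Rounding → worst-case error = ½ LSB = V_FS/2^14, so 1e+06/16384 = 61.0352 ppm of full scale.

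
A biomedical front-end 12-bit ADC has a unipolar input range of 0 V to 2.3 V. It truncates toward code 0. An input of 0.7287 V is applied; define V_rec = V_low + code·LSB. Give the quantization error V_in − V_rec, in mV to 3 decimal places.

0.404 mV

One LSB is 2.3 V / 4096 = 0.562 mV.
(V_in − V_low)/LSB = (0.7287 − 0)/0.000561523 = 1297.7197 → code 1297 (floor).
Reconstructed: 0.7282959 V.
Error = 0.7287 − 0.7282959 = 0.000404102 V = 0.404 mV.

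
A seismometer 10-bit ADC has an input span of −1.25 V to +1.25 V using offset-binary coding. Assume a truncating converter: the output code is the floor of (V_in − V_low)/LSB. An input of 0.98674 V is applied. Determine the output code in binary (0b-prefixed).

code 0b1110010100 (decimal 916)

LSB = 2.5 V / 1024 = 2.441 mV.
Input sits at 916.169 steps above V_low.
Floor → code 916.
In binary (0b-prefixed): 0b1110010100.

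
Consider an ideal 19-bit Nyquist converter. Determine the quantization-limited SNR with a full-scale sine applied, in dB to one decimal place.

116.1 dB

SNR ≈ 6.02·N + 1.76 dB = 6.02·19 + 1.76 = 116.14 dB.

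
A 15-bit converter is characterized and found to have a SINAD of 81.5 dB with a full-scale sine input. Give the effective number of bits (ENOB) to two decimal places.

13.25 bits

ENOB = (SINAD − 1.76) / 6.02 = (81.5 − 1.76)/6.02 = 13.246.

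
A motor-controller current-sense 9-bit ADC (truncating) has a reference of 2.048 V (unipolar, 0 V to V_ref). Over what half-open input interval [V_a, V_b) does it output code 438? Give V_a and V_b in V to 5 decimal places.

[1.75200 V, 1.75600 V)

LSB = 2.048/2^9 = 4.000 mV.
V_a = V_low + 438·LSB = 1.752 V; V_b = V_low + 439·LSB = 1.756 V.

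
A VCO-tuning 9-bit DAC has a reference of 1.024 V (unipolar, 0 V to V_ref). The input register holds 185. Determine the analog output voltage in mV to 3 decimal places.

370.000 mV

LSB = 1.024 V / 2^9 = 2.000 mV.
V_out = 0 + 185 × 0.002 V = 0.37 V.
= 370.000 mV.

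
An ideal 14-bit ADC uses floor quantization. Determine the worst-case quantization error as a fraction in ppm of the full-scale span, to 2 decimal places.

61.04 ppm

Truncating → worst-case error = 1 LSB = V_FS/2^14, so 1e+06/16384 = 61.0352 ppm of full scale.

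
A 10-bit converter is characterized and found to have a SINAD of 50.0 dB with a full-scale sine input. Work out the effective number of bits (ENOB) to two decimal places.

ENOB = (SINAD − 1.76) / 6.02 = (50.0 − 1.76)/6.02 = 8.013.

8.01 bits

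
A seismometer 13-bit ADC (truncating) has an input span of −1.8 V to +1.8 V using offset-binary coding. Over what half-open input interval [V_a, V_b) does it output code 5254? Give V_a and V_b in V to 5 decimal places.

LSB = 3.6/2^13 = 439.45 µV.
V_a = V_low + 5254·LSB = 0.508887 V; V_b = V_low + 5255·LSB = 0.509326 V.

[0.50889 V, 0.50933 V)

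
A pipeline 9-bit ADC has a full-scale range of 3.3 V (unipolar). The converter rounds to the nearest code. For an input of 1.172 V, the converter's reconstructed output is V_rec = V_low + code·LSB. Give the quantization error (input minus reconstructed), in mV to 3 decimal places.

LSB = 3.3/2^9 = 6.445 mV.
(1.172 − 0)/0.00644531 = 181.8376; round gives code 182.
V_rec = 0 + 182·0.00644531 = 1.1730469 V.
Difference: -0.00104688 V → -1.047 mV.

-1.047 mV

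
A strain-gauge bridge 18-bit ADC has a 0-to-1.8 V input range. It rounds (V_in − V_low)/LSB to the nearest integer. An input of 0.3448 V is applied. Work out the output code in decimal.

LSB = 1.8 V / 262144 = 6.87 µV.
(V_in − V_low)/LSB = (0.3448 − 0) / 6.86646e-06 = 50215.140.
So the output code is 50215.

code 50215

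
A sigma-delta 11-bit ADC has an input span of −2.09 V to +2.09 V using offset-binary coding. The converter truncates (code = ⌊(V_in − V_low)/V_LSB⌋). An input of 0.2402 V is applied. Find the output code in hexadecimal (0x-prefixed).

code 0x475 (decimal 1141)

Full-scale span = 4.18 V; LSB = 4.18/2^11 = 2.041 mV.
Input sits at 1141.687 steps above V_low.
So the output code is 1141.
In hexadecimal (0x-prefixed): 0x475.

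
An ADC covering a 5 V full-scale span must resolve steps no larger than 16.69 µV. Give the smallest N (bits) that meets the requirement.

19 bits

Number of steps required ≥ 5 V / 16.69 µV = 299580.59.
Need 2^N ≥ 299580.59; 2^18 = 262144, 2^19 = 524288.
Minimum N = 19.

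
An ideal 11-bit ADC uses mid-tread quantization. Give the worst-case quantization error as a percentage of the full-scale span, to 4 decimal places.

0.0244 %

Rounding → worst-case error = ½ LSB = V_FS/2^12, so 100/4096 = 0.0244141 % of full scale.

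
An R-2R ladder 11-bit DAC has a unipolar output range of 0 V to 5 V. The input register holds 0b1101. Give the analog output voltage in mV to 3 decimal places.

31.738 mV

LSB = 5 V / 2^11 = 2.441 mV.
Code 0b1101 = 13 decimal.
V_out = 0 + 13 × 0.00244141 V = 0.0317383 V.
= 31.738 mV.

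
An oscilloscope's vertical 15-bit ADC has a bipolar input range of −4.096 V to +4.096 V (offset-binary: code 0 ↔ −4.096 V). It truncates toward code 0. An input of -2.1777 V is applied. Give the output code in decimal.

code 7673

LSB = 8.192 V / 32768 = 250.00 µV.
Input sits at 7673.200 steps above V_low.
So the output code is 7673.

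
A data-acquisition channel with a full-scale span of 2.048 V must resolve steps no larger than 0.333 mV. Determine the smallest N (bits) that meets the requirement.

Number of steps required ≥ 2.048 V / 0.333 mV = 6150.15.
Need 2^N ≥ 6150.15; 2^12 = 4096, 2^13 = 8192.
Minimum N = 13.

13 bits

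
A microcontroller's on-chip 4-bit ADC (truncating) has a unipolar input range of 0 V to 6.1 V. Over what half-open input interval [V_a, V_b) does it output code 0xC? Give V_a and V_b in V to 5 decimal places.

LSB = 6.1/2^4 = 381.250 mV.
Code 0xC = 12 decimal.
V_a = V_low + 12·LSB = 4.575 V; V_b = V_low + 13·LSB = 4.95625 V.

[4.57500 V, 4.95625 V)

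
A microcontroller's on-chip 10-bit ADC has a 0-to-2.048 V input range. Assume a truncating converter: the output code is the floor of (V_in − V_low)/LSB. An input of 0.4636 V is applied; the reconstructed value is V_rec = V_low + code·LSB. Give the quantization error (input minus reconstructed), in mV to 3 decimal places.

1.600 mV

Step size: 2.048 V ÷ 2^10 = 2.000 mV.
Scaled input = 231.8000 LSBs, so code = 231.
Reconstructed: 0.462 V.
Error = 0.4636 − 0.462 = 0.0016 V = 1.600 mV.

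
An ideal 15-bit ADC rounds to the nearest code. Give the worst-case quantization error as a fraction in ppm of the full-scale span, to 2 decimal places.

15.26 ppm

Rounding → worst-case error = ½ LSB = V_FS/2^16, so 1e+06/65536 = 15.2588 ppm of full scale.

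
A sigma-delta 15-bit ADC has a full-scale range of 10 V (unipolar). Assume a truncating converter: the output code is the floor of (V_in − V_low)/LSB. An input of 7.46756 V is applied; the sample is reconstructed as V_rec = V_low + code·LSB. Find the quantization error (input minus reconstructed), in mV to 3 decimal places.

Step size: 10 V ÷ 2^15 = 305.18 µV.
(V_in − V_low)/LSB = (7.46756 − 0)/0.000305176 = 24469.7006 → code 24469 (floor).
Reconstructed: 7.4673462 V.
Difference: 0.000213809 V → 0.214 mV.

0.214 mV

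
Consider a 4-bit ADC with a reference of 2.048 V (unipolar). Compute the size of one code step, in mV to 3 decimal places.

Full-scale span = 2.048 V.
LSB = 2.048 / 2^4 = 2.048 / 16 = 0.128 V = 128.000 mV.

128.000 mV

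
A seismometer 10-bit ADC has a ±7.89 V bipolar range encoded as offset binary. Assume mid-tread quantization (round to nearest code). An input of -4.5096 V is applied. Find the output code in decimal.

LSB = 15.78 V / 1024 = 15.410 mV.
(-4.5096 − (−7.89)) / 0.0154102 = 219.362 LSBs.
round(219.362) = 219.

code 219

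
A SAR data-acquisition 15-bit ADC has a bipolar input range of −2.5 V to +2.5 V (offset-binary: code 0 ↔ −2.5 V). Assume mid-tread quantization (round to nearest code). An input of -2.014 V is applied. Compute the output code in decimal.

code 3185

Full-scale span = 5 V; LSB = 5/2^15 = 152.59 µV.
(-2.014 − (−2.5)) / 0.000152588 = 3185.050 LSBs.
round(3185.050) = 3185.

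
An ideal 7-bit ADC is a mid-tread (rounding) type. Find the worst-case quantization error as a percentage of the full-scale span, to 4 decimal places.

Rounding → worst-case error = ½ LSB = V_FS/2^8, so 100/256 = 0.390625 % of full scale.

0.3906 %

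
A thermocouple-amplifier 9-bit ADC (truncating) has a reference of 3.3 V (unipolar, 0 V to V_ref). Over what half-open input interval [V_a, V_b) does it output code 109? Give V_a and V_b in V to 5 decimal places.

LSB = 3.3/2^9 = 6.445 mV.
V_a = V_low + 109·LSB = 0.702539 V; V_b = V_low + 110·LSB = 0.708984 V.

[0.70254 V, 0.70898 V)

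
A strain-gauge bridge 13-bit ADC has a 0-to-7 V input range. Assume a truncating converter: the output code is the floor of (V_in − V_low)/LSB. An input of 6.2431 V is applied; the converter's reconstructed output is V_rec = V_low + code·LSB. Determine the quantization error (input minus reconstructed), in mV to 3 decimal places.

0.180 mV

One LSB is 7 V / 8192 = 0.854 mV.
Scaled input = 7306.2107 LSBs, so code = 7306.
V_rec = 0 + 7306·0.000854492 = 6.2429199 V.
Error = 6.2431 − 6.2429199 = 0.000180078 V = 0.180 mV.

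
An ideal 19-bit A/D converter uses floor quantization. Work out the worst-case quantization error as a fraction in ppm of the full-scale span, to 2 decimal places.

Truncating → worst-case error = 1 LSB = V_FS/2^19, so 1e+06/524288 = 1.90735 ppm of full scale.

1.91 ppm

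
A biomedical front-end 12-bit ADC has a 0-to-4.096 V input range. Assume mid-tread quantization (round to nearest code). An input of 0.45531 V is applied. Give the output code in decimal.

LSB = 4.096 V / 4096 = 1.000 mV.
(V_in − V_low)/LSB = (0.45531 − 0) / 0.001 = 455.310.
Round → code 455.

code 455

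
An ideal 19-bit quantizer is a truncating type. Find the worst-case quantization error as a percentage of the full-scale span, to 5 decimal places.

Truncating → worst-case error = 1 LSB = V_FS/2^19, so 100/524288 = 0.000190735 % of full scale.

0.00019 %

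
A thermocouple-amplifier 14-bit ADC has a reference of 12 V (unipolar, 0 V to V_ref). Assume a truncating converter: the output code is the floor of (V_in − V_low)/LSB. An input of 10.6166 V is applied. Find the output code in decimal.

With 16384 levels over 12 V, one step is 0.732 mV.
(V_in − V_low)/LSB = (10.6166 − 0) / 0.000732422 = 14495.198.
So the output code is 14495.

code 14495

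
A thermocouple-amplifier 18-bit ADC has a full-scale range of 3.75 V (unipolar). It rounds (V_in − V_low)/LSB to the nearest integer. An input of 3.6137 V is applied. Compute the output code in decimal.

Full-scale span = 3.75 V; LSB = 3.75/2^18 = 14.31 µV.
Input sits at 252615.939 steps above V_low.
Round → code 252616.

code 252616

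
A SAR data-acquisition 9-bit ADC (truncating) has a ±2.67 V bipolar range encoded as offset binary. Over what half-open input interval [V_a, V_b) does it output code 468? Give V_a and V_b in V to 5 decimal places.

[2.21109 V, 2.22152 V)

LSB = 5.34/2^9 = 10.430 mV.
V_a = V_low + 468·LSB = 2.21109 V; V_b = V_low + 469·LSB = 2.22152 V.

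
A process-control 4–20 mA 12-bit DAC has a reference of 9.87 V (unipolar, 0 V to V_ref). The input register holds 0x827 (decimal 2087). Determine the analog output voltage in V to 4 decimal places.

LSB = 9.87 V / 2^12 = 2.410 mV.
Code 0x827 = 2087 decimal.
V_out = 0 + 2087 × 0.00240967 V = 5.02898 V.

5.0290 V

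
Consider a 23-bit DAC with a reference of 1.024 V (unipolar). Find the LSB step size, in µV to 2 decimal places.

Full-scale span = 1.024 V.
LSB = 1.024 / 2^23 = 1.024 / 8388608 = 1.2207e-07 V = 0.12 µV.

0.12 µV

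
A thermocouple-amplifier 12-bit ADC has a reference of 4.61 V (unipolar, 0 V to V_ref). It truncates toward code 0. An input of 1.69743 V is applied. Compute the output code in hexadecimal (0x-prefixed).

code 0x5E4 (decimal 1508)

With 4096 levels over 4.61 V, one step is 1.125 mV.
(1.69743 − 0) / 0.00112549 = 1508.172 LSBs.
So the output code is 1508.
In hexadecimal (0x-prefixed): 0x5E4.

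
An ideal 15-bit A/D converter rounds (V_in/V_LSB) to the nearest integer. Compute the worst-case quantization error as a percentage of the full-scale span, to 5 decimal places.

0.00153 %

Rounding → worst-case error = ½ LSB = V_FS/2^16, so 100/65536 = 0.00152588 % of full scale.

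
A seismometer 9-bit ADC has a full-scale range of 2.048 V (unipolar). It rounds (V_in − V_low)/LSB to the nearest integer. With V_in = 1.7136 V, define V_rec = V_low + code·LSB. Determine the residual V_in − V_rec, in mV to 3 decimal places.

1.600 mV

Step size: 2.048 V ÷ 2^9 = 4.000 mV.
Scaled input = 428.4000 LSBs, so code = 428.
V_rec = 0 + 428·0.004 = 1.712 V.
V_in − V_rec = 0.0016 V = 1.600 mV.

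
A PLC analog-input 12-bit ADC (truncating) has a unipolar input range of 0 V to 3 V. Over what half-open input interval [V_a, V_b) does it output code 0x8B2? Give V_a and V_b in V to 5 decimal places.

[1.63037 V, 1.63110 V)

LSB = 3/2^12 = 0.732 mV.
Code 0x8B2 = 2226 decimal.
V_a = V_low + 2226·LSB = 1.63037 V; V_b = V_low + 2227·LSB = 1.6311 V.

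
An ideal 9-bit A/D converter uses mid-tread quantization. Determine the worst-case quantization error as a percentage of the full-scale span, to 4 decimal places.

0.0977 %

Rounding → worst-case error = ½ LSB = V_FS/2^10, so 100/1024 = 0.0976562 % of full scale.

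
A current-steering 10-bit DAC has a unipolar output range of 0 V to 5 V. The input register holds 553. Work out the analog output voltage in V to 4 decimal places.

LSB = 5 V / 2^10 = 4.883 mV.
V_out = 0 + 553 × 0.00488281 V = 2.7002 V.

2.7002 V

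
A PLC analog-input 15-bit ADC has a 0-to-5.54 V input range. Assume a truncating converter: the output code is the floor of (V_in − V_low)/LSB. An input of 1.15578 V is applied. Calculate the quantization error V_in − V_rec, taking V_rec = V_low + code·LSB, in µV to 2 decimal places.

35.37 µV

Step size: 5.54 V ÷ 2^15 = 169.07 µV.
Scaled input = 6836.2092 LSBs, so code = 6836.
V_rec = 0 + 6836·0.000169067 = 1.1557446 V.
Difference: 3.53711e-05 V → 35.37 µV.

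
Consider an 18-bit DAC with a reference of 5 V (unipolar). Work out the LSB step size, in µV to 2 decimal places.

19.07 µV

Full-scale span = 5 V.
LSB = 5 / 2^18 = 5 / 262144 = 1.90735e-05 V = 19.07 µV.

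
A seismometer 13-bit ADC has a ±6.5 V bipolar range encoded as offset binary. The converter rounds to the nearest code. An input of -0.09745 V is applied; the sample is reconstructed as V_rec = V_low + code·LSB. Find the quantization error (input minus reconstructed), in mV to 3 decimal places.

-0.648 mV

One LSB is 13 V / 8192 = 1.587 mV.
Scaled input = 4034.5915 LSBs, so code = 4035.
V_rec = (−6.5) + 4035·0.00158691 = -0.096801758 V.
V_in − V_rec = -0.000648242 V = -0.648 mV.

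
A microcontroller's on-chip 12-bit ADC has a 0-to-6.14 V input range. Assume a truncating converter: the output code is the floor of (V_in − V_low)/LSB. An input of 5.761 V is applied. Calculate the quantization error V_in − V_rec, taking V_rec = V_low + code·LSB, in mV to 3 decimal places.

One LSB is 6.14 V / 4096 = 1.499 mV.
(V_in − V_low)/LSB = (5.761 − 0)/0.00149902 = 3843.1687 → code 3843 (floor).
Reconstructed: 5.7607471 V.
Error = 5.761 − 5.7607471 = 0.00025293 V = 0.253 mV.

0.253 mV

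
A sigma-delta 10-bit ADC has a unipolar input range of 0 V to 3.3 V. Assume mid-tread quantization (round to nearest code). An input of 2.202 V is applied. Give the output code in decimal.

With 1024 levels over 3.3 V, one step is 3.223 mV.
Input sits at 683.287 steps above V_low.
round(683.287) = 683.

code 683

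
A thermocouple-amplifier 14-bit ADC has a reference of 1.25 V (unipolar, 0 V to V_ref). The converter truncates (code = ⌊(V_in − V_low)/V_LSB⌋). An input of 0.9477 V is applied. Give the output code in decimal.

With 16384 levels over 1.25 V, one step is 76.29 µV.
(V_in − V_low)/LSB = (0.9477 − 0) / 7.62939e-05 = 12421.693.
Floor → code 12421.

code 12421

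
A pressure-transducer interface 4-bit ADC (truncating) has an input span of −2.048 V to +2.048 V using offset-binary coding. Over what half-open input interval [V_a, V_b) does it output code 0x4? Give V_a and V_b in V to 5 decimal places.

[-1.02400 V, -0.76800 V)

LSB = 4.096/2^4 = 256.000 mV.
Code 0x4 = 4 decimal.
V_a = V_low + 4·LSB = -1.024 V; V_b = V_low + 5·LSB = -0.768 V.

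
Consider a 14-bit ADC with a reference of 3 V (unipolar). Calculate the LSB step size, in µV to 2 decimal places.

Full-scale span = 3 V.
LSB = 3 / 2^14 = 3 / 16384 = 0.000183105 V = 183.11 µV.

183.11 µV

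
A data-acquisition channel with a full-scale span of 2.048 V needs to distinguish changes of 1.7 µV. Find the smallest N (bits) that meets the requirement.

21 bits

Number of steps required ≥ 2.048 V / 1.7 µV = 1204705.88.
Need 2^N ≥ 1204705.88; 2^20 = 1048576, 2^21 = 2097152.
Minimum N = 21.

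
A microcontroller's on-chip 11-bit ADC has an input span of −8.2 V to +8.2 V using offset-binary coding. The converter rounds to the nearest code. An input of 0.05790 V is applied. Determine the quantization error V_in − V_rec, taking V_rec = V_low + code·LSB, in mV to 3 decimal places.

1.845 mV

LSB = 16.4/2^11 = 8.008 mV.
(V_in − V_low)/LSB = (0.05790 − (−8.2))/0.00800781 = 1031.2304 → code 1031 (round).
Code 1031 maps back to (−8.2) + 1031×0.00800781 V = 0.056054687 V.
V_in − V_rec = 0.00184531 V = 1.845 mV.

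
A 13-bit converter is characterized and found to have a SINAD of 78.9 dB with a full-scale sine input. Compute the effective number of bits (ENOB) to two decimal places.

12.81 bits

ENOB = (SINAD − 1.76) / 6.02 = (78.9 − 1.76)/6.02 = 12.814.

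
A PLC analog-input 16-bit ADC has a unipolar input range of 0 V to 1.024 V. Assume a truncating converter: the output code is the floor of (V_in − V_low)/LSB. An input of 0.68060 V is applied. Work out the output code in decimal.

Full-scale span = 1.024 V; LSB = 1.024/2^16 = 15.62 µV.
Input sits at 43558.400 steps above V_low.
So the output code is 43558.

code 43558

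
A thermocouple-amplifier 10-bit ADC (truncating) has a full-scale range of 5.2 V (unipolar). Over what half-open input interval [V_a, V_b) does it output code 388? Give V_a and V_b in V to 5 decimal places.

[1.97031 V, 1.97539 V)

LSB = 5.2/2^10 = 5.078 mV.
V_a = V_low + 388·LSB = 1.97031 V; V_b = V_low + 389·LSB = 1.97539 V.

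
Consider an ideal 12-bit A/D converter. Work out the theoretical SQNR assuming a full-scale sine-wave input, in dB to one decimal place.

74.0 dB

SNR ≈ 6.02·N + 1.76 dB = 6.02·12 + 1.76 = 74.00 dB.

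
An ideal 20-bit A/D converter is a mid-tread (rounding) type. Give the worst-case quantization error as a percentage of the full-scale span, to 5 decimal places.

0.00005 %

Rounding → worst-case error = ½ LSB = V_FS/2^21, so 100/2097152 = 4.76837e-05 % of full scale.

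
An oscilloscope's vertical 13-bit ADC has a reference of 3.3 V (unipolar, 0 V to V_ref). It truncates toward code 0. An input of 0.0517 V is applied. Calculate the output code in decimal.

LSB = 3.3 V / 8192 = 402.83 µV.
Input sits at 128.341 steps above V_low.
⌊·⌋(128.341) = 128.

code 128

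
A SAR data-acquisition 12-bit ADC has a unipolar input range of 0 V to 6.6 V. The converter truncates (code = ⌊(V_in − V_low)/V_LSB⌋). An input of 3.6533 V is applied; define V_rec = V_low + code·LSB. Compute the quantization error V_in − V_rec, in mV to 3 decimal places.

0.419 mV

Step size: 6.6 V ÷ 2^12 = 1.611 mV.
Scaled input = 2267.2601 LSBs, so code = 2267.
Reconstructed: 3.6528809 V.
V_in − V_rec = 0.000419141 V = 0.419 mV.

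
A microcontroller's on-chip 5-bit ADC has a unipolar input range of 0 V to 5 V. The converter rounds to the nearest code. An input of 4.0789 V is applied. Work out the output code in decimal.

Full-scale span = 5 V; LSB = 5/2^5 = 156.250 mV.
Input sits at 26.105 steps above V_low.
Round → code 26.

code 26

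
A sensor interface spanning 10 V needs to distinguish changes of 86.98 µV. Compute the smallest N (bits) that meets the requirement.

Number of steps required ≥ 10 V / 86.98 µV = 114968.96.
Need 2^N ≥ 114968.96; 2^16 = 65536, 2^17 = 131072.
Minimum N = 17.

17 bits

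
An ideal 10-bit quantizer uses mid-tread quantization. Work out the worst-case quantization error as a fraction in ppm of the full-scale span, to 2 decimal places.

Rounding → worst-case error = ½ LSB = V_FS/2^11, so 1e+06/2048 = 488.281 ppm of full scale.

488.28 ppm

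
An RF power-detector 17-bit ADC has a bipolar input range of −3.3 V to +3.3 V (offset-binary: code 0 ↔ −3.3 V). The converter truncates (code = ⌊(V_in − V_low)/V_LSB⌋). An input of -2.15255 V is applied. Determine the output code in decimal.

With 131072 levels over 6.6 V, one step is 50.35 µV.
(-2.15255 − (−3.3)) / 5.0354e-05 = 22787.662 LSBs.
So the output code is 22787.

code 22787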